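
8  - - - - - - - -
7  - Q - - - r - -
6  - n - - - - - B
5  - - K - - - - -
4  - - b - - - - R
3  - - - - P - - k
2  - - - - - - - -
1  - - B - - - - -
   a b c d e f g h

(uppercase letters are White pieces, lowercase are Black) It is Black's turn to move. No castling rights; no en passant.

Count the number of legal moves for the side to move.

2

Black to move; king on h3.
In check: yes, from the white rook on h4.
Legal moves: Kxh4, Kg3.
Count: 2.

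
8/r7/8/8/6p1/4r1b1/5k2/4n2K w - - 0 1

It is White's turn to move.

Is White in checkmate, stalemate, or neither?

White to move; white king on h1.
In check: no.
King squares — g1: attacked by Kf2; g2: attacked by Ne1; h2: attacked by Bg3.
Legal moves for White: none.
Not in check and no legal moves → stalemate.

stalemate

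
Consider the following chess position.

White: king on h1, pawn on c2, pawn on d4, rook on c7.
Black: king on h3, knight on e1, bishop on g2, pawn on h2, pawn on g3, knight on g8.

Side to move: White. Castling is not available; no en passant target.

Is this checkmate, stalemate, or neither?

White to move; white king on h1.
In check: yes, from the black bishop on g2.
King squares — g1: attacked by Ph2; g2: attacked by Ne1; h2: attacked by Pg3.
Legal moves for White: none.
In check with no legal moves → checkmate.

checkmate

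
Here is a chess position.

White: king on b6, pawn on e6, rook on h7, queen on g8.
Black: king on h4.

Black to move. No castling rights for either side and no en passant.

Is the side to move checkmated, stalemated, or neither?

Black to move; black king on h4.
In check: yes, from the white rook on h7.
King squares — g3: attacked by Qg8; h3: attacked by Rh7; g4: attacked by Qg8; g5: attacked by Qg8; h5: attacked by Rh7.
Legal moves for Black: none.
In check with no legal moves → checkmate.

checkmate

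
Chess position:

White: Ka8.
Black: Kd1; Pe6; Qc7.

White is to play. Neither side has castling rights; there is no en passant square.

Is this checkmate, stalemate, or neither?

stalemate

White to move; white king on a8.
In check: no.
King squares — a7: attacked by Qc7; b7: attacked by Qc7; b8: attacked by Qc7.
Legal moves for White: none.
Not in check and no legal moves → stalemate.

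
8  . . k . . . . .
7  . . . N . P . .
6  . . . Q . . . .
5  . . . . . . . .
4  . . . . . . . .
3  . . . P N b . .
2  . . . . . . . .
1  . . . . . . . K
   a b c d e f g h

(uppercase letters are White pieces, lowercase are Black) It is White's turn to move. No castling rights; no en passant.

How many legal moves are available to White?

3

White to move; king on h1.
In check: yes, from the black bishop on f3.
Legal moves: Kh2, Kg1, Ng2.
Count: 3.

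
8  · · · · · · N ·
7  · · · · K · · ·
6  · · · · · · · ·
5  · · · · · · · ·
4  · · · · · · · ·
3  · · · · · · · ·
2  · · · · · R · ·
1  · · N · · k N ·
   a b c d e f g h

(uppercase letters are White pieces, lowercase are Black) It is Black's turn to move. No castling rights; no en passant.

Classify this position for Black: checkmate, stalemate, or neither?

neither

Black to move; black king on f1.
In check: yes, from the white rook on f2.
Legal moves for Black: Kxf2, Kxg1, Ke1.
Black is in check but has 3 legal moves → neither.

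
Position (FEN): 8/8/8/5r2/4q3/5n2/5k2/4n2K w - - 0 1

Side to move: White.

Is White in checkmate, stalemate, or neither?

White to move; white king on h1.
In check: no.
King squares — g1: attacked by Kf2; g2: attacked by Ne1; h2: attacked by Nf3.
Legal moves for White: none.
Not in check and no legal moves → stalemate.

stalemate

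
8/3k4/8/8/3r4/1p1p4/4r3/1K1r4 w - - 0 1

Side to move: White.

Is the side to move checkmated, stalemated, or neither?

White to move; white king on b1.
In check: yes, from the black rook on d1.
King squares — a1: attacked by Rd1; c1: attacked by Rd1; a2: attacked by Re2; b2: attacked by Re2; c2: attacked by Re2.
Legal moves for White: none.
In check with no legal moves → checkmate.

checkmate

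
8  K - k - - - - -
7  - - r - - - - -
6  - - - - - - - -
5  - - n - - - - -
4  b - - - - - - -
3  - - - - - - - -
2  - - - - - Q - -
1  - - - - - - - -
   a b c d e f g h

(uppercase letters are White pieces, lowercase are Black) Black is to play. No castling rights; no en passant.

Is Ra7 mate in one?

After Ra7: white king on a8; in check: yes, from the black rook on a7.
White has 1 legal reply: Kxa7.
In check but a legal move exists → not checkmate.

no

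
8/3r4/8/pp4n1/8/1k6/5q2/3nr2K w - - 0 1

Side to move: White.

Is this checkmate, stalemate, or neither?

checkmate

White to move; white king on h1.
In check: yes, from the black rook on e1.
King squares — g1: attacked by Re1; g2: attacked by Qf2; h2: attacked by Qf2.
Legal moves for White: none.
In check with no legal moves → checkmate.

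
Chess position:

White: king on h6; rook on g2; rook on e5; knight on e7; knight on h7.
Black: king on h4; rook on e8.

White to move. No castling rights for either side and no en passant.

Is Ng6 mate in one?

After Ng6: black king on h4; in check: yes, from the white knight on g6.
Black has 1 legal reply: Kh3.
In check but a legal move exists → not checkmate.

no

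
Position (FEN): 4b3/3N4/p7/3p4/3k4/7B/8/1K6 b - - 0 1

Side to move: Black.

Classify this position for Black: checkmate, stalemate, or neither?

Black to move; black king on d4.
In check: no.
Legal moves for Black: Bf7, Bxd7, Bg6+, Bh5, Ke4, Kc4, Ke3, Kd3, Kc3, a5.
Black has 10 legal moves and is not in check → neither.

neither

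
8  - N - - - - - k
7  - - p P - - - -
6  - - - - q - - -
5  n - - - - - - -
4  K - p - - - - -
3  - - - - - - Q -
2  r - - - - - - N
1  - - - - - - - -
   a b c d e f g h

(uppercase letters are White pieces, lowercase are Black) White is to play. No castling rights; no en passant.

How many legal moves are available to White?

3

White to move; king on a4.
In check: yes, from the black rook on a2.
Legal moves: Kb5, Kb4, Qa3.
Count: 3.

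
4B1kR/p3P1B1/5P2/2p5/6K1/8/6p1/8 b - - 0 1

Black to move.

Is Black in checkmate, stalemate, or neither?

checkmate

Black to move; black king on g8.
In check: yes, from the white rook on h8.
King squares — f7: attacked by Be8; g7: attacked by Pf6; h7: attacked by Rh8; f8: attacked by Pe7; h8: attacked by Bg7.
Legal moves for Black: none.
In check with no legal moves → checkmate.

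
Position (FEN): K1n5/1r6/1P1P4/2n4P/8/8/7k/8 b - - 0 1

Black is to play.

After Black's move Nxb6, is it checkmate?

yes

After Nxb6: white king on a8; in check: yes, from the black knight on b6.
King squares — a7: attacked by Rb7; b7: attacked by Nc5; b8: attacked by Rb7.
White has no legal moves → checkmate.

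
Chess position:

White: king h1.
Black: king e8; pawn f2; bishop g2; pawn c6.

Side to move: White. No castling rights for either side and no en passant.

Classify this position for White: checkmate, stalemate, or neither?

neither

White to move; white king on h1.
In check: yes, from the black bishop on g2.
King squares — g1: attacked by Pf2; g2: available; h2: available.
Legal moves for White: Kh2, Kxg2.
White is in check but has 2 legal moves → neither.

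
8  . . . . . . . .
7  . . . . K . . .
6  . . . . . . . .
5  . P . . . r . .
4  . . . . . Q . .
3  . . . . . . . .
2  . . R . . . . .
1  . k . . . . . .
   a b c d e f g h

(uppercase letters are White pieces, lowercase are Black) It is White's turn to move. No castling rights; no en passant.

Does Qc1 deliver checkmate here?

yes

After Qc1: black king on b1; in check: yes, from the white queen on c1.
King squares — a1: attacked by Qc1; c1: attacked by Rc2; a2: attacked by Rc2; b2: attacked by Qc1; c2: attacked by Qc1.
Black has no legal moves → checkmate.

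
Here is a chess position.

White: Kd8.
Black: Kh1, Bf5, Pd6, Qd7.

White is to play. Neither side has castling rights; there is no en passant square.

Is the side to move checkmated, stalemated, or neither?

checkmate

White to move; white king on d8.
In check: yes, from the black queen on d7.
King squares — c7: attacked by Qd7; d7: attacked by Bf5; e7: attacked by Qd7; c8: attacked by Qd7; e8: attacked by Qd7.
Legal moves for White: none.
In check with no legal moves → checkmate.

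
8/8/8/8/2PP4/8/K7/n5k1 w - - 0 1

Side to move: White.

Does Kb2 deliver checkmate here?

After Kb2: black king on g1; in check: no.
Black is not in check, so this cannot be checkmate.

no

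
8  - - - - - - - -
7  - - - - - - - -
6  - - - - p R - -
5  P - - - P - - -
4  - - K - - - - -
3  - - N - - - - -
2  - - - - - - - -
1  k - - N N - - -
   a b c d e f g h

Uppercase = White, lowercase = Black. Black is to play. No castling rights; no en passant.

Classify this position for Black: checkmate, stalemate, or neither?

stalemate

Black to move; black king on a1.
In check: no.
King squares — b1: attacked by Nc3; a2: attacked by Nc3; b2: attacked by Nd1.
Legal moves for Black: none.
Not in check and no legal moves → stalemate.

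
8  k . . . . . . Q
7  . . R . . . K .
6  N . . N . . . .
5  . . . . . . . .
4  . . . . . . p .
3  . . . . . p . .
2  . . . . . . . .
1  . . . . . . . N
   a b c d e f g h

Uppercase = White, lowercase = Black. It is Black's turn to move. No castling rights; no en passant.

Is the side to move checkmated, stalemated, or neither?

checkmate

Black to move; black king on a8.
In check: yes, from the white queen on h8.
King squares — a7: attacked by Rc7; b7: attacked by Nd6; b8: attacked by Na6.
Legal moves for Black: none.
In check with no legal moves → checkmate.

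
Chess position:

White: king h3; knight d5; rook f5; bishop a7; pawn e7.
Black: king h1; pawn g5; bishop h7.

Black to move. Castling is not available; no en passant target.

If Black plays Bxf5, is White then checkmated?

After Bxf5: white king on h3; in check: yes, from the black bishop on f5.
White has 1 legal reply: Kg3.
In check but a legal move exists → not checkmate.

no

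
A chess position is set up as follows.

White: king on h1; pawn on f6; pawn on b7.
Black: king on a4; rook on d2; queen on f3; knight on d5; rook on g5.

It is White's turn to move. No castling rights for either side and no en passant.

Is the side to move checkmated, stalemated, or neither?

checkmate

White to move; white king on h1.
In check: yes, from the black queen on f3.
King squares — g1: attacked by Rg5; g2: attacked by Rd2; h2: attacked by Rd2.
Legal moves for White: none.
In check with no legal moves → checkmate.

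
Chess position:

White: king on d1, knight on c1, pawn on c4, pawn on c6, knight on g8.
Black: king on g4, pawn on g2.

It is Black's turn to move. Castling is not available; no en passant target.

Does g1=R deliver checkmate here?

no

After g1=R: white king on d1; in check: yes, from the black rook on g1.
White has 3 legal replies: Ke2, Kd2, Kc2.
In check but a legal move exists → not checkmate.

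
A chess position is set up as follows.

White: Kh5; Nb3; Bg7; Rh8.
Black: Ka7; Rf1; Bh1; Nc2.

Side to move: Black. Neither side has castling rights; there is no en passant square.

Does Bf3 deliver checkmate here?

After Bf3: white king on h5; in check: yes, from the black bishop on f3.
White has 4 legal replies: Kh6, Kg6, Kg5, Kh4.
In check but a legal move exists → not checkmate.

no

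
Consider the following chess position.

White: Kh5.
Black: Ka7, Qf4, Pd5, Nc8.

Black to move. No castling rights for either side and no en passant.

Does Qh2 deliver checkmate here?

no

After Qh2: white king on h5; in check: yes, from the black queen on h2.
White has 3 legal replies: Kg6, Kg5, Kg4.
In check but a legal move exists → not checkmate.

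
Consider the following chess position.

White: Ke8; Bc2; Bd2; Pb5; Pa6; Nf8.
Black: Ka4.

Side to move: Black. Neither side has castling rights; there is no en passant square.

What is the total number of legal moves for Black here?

Black to move; king on a4.
In check: yes, from the white bishop on c2.
Legal moves: Kxb5, Ka3.
Count: 2.

2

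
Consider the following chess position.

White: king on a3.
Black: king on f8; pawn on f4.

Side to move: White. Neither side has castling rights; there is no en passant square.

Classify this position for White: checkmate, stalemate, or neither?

White to move; white king on a3.
In check: no.
Legal moves for White: Kb4, Ka4, Kb3, Kb2, Ka2.
White has 5 legal moves and is not in check → neither.

neither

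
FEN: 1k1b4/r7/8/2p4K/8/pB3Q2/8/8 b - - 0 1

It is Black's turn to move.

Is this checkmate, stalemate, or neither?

neither

Black to move; black king on b8.
In check: no.
Legal moves for Black include: Be7, Bc7, Bf6, Bb6, Bg5, Ba5, Bh4, Kc8, Kc7, Ra8, Rh7+, Rg7, Rf7, Re7, Rd7, Rc7, Rb7, Ra6, ... (list truncated; more exist).
Black has legal moves and is not in check → neither.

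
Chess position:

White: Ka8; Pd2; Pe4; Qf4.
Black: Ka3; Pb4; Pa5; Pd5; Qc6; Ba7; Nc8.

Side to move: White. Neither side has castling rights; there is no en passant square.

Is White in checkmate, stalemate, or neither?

White to move; white king on a8.
In check: yes, from the black queen on c6.
King squares — a7: attacked by Nc8; b7: attacked by Qc6; b8: attacked by Ba7.
Legal moves for White: none.
In check with no legal moves → checkmate.

checkmate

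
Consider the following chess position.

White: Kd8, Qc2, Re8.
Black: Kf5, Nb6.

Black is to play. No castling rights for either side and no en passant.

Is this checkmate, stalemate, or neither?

Black to move; black king on f5.
In check: yes, from the white queen on c2.
King squares — e4: attacked by Qc2; f4: available; g4: available; e5: attacked by Re8; g5: available; e6: attacked by Re8; f6: available; g6: attacked by Qc2.
Legal moves for Black: Kf6, Kg5, Kg4, Kf4.
Black is in check but has 4 legal moves → neither.

neither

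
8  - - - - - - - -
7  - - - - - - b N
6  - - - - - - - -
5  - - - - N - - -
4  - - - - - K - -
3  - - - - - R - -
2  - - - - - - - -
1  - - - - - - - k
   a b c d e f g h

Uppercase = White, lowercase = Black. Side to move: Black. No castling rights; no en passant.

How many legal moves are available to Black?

8

Black to move; king on h1.
In check: no.
Legal moves: Bh8, Bf8, Bh6+, Bf6, Bxe5+, Kh2, Kg2, Kg1.
Count: 8.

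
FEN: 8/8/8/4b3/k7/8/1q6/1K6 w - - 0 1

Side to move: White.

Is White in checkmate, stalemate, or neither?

White to move; white king on b1.
In check: yes, from the black queen on b2.
King squares — a1: attacked by Qb2; c1: attacked by Qb2; a2: attacked by Qb2; b2: attacked by Be5; c2: attacked by Qb2.
Legal moves for White: none.
In check with no legal moves → checkmate.

checkmate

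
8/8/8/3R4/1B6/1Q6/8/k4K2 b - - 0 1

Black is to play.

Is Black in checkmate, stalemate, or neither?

stalemate

Black to move; black king on a1.
In check: no.
King squares — b1: attacked by Qb3; a2: attacked by Qb3; b2: attacked by Qb3.
Legal moves for Black: none.
Not in check and no legal moves → stalemate.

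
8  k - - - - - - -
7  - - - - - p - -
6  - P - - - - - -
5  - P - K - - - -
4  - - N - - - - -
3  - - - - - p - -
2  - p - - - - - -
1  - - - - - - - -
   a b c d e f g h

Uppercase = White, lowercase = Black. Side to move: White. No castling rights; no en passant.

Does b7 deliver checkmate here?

After b7: black king on a8; in check: yes, from the white pawn on b7.
Black has 3 legal replies: Kb8, Kxb7, Ka7.
In check but a legal move exists → not checkmate.

no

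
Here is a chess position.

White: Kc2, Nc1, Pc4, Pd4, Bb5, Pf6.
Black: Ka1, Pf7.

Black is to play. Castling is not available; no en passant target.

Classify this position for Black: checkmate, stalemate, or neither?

Black to move; black king on a1.
In check: no.
King squares — b1: attacked by Kc2; a2: attacked by Nc1; b2: attacked by Kc2.
Legal moves for Black: none.
Not in check and no legal moves → stalemate.

stalemate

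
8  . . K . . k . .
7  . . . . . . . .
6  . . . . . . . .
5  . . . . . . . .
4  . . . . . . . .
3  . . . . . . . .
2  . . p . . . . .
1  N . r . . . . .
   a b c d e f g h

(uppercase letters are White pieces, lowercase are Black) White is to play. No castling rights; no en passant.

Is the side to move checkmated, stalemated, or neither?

White to move; white king on c8.
In check: no.
Legal moves for White: Kd8, Kb8, Kd7, Kc7, Kb7, Nb3, Nxc2.
White has 7 legal moves and is not in check → neither.

neither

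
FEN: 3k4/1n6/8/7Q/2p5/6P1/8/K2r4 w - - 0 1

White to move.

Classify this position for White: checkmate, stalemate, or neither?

neither

White to move; white king on a1.
In check: yes, from the black rook on d1.
King squares — b1: attacked by Rd1; a2: available; b2: available.
Legal moves for White: Kb2, Ka2, Qxd1+.
White is in check but has 3 legal moves → neither.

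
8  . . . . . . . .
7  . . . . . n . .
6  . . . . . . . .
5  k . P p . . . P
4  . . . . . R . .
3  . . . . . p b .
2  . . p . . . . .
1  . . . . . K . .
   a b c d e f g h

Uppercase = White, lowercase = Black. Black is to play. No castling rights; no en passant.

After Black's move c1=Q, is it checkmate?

After c1=Q: white king on f1; in check: yes, from the black queen on c1.
King squares — e1: attacked by Qc1; g1: attacked by Qc1; e2: attacked by Pf3; f2: attacked by Bg3; g2: attacked by Pf3.
White has no legal moves → checkmate.

yes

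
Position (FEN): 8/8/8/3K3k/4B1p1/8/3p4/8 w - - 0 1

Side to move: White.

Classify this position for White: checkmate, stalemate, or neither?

White to move; white king on d5.
In check: no.
Legal moves for White: Ke6, Kd6, Kc6, Ke5, Kc5, Kd4, Kc4, Bh7, Bg6+, Bf5, Bf3, Bd3, Bg2, Bc2, Bh1, Bb1.
White has 16 legal moves and is not in check → neither.

neither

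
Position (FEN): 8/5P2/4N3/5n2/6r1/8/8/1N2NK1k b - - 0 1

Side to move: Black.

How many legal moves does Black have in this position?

23

Black to move; king on h1.
In check: no.
Legal moves: Ng7, Ne7, Nh6, Nd6, Nh4, Nd4, Ng3+, Ne3+, Rg8, Rg7, Rg6, Rg5, Rh4, Rf4+, Re4, Rd4, Rc4, Rb4, Ra4, Rg3, Rg2, Rg1+, Kh2.
Count: 23.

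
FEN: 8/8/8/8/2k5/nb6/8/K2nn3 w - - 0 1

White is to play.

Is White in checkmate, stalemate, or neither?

White to move; white king on a1.
In check: no.
King squares — b1: attacked by Na3; a2: attacked by Bb3; b2: attacked by Nd1.
Legal moves for White: none.
Not in check and no legal moves → stalemate.

stalemate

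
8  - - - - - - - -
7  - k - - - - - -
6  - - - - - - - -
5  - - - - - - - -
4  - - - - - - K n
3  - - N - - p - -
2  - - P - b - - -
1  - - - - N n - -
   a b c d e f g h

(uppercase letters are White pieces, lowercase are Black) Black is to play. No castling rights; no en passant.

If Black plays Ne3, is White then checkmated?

After Ne3: white king on g4; in check: yes, from the black knight on e3.
White has 6 legal replies: Kh5, Kg5, Kxh4, Kf4, Kh3, Kg3.
In check but a legal move exists → not checkmate.

no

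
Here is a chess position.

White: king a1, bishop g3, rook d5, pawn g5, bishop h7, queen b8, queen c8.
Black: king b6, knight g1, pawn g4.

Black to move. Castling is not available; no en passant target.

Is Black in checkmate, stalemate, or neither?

checkmate

Black to move; black king on b6.
In check: yes, from the white queen on b8.
King squares — a5: attacked by Rd5; b5: attacked by Rd5; c5: attacked by Rd5; a6: attacked by Qc8; c6: attacked by Qc8; a7: attacked by Qb8; b7: attacked by Qb8; c7: attacked by Bg3.
Legal moves for Black: none.
In check with no legal moves → checkmate.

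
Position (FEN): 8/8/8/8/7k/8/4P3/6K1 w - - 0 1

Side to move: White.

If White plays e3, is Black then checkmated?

no

After e3: black king on h4; in check: no.
Black is not in check, so this cannot be checkmate.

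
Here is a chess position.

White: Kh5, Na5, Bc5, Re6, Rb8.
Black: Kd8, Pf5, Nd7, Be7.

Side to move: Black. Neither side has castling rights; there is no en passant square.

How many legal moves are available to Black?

Black to move; king on d8.
In check: yes, from the white rook on b8.
Legal moves: Kc7, Nxb8.
Count: 2.

2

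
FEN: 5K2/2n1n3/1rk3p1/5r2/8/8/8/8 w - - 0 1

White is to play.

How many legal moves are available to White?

White to move; king on f8.
In check: yes, from the black rook on f5.
Legal moves: Kg7, Kxe7.
Count: 2.

2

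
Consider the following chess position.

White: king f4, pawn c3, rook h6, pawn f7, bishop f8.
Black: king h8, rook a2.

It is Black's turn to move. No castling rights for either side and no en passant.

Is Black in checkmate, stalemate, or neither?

checkmate

Black to move; black king on h8.
In check: yes, from the white rook on h6.
King squares — g7: attacked by Bf8; h7: attacked by Rh6; g8: attacked by Pf7.
Legal moves for Black: none.
In check with no legal moves → checkmate.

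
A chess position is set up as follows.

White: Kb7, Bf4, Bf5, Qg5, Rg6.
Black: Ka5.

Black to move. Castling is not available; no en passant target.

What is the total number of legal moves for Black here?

3

Black to move; king on a5.
In check: no.
Legal moves: Kb5, Kb4, Ka4.
Count: 3.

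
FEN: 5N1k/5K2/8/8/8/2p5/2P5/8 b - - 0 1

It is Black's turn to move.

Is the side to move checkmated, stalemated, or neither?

stalemate

Black to move; black king on h8.
In check: no.
King squares — g7: attacked by Kf7; h7: attacked by Nf8; g8: attacked by Kf7.
Legal moves for Black: none.
Not in check and no legal moves → stalemate.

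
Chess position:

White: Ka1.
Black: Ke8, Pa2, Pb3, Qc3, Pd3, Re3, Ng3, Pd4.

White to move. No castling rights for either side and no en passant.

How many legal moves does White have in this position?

0

White to move; king on a1.
In check: yes, from the black queen on c3.
Legal moves: none.
Count: 0.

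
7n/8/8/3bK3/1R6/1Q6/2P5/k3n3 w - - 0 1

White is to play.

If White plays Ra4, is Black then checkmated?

yes

After Ra4: black king on a1; in check: yes, from the white rook on a4.
King squares — b1: attacked by Qb3; a2: attacked by Qb3; b2: attacked by Qb3.
Black has no legal moves → checkmate.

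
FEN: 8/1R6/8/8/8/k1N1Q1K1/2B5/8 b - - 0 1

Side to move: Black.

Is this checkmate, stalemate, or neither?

Black to move; black king on a3.
In check: no.
King squares — a2: attacked by Nc3; b2: attacked by Rb7; b3: attacked by Bc2; a4: attacked by Bc2; b4: attacked by Rb7.
Legal moves for Black: none.
Not in check and no legal moves → stalemate.

stalemate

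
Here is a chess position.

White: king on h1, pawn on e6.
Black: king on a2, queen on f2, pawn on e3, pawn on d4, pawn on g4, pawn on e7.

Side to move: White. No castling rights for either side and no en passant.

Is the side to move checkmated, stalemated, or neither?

White to move; white king on h1.
In check: no.
King squares — g1: attacked by Qf2; g2: attacked by Qf2; h2: attacked by Qf2.
Legal moves for White: none.
Not in check and no legal moves → stalemate.

stalemate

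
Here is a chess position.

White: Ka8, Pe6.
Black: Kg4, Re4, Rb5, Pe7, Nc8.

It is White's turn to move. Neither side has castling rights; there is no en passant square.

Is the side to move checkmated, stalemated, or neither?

White to move; white king on a8.
In check: no.
King squares — a7: attacked by Nc8; b7: attacked by Rb5; b8: attacked by Rb5.
Legal moves for White: none.
Not in check and no legal moves → stalemate.

stalemate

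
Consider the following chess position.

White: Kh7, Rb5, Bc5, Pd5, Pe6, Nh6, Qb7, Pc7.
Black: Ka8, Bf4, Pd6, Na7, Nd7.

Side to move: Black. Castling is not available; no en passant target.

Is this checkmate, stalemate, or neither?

checkmate

Black to move; black king on a8.
In check: yes, from the white queen on b7.
King squares — a7: own knight; b7: attacked by Rb5; b8: attacked by Qb7.
Legal moves for Black: none.
In check with no legal moves → checkmate.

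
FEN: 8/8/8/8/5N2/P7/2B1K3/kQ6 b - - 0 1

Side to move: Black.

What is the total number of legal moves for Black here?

Black to move; king on a1.
In check: yes, from the white queen on b1.
Legal moves: none.
Count: 0.

0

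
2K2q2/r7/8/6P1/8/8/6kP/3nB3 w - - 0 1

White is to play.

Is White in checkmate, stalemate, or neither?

checkmate

White to move; white king on c8.
In check: yes, from the black queen on f8.
King squares — b7: attacked by Ra7; c7: attacked by Ra7; d7: attacked by Ra7; b8: attacked by Qf8; d8: attacked by Qf8.
Legal moves for White: none.
In check with no legal moves → checkmate.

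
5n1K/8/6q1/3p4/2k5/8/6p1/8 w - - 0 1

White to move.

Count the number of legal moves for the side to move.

White to move; king on h8.
In check: no.
Legal moves: none.
Count: 0.

0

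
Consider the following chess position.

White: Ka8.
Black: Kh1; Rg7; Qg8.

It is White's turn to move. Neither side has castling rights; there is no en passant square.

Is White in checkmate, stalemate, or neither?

White to move; white king on a8.
In check: yes, from the black queen on g8.
King squares — a7: attacked by Rg7; b7: attacked by Rg7; b8: attacked by Qg8.
Legal moves for White: none.
In check with no legal moves → checkmate.

checkmate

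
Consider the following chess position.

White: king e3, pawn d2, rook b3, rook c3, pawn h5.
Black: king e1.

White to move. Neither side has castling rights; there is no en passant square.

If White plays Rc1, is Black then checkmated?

After Rc1: black king on e1; in check: yes, from the white rook on c1.
King squares — d1: attacked by Rc1; f1: attacked by Rc1; d2: attacked by Ke3; e2: attacked by Ke3; f2: attacked by Ke3.
Black has no legal moves → checkmate.

yes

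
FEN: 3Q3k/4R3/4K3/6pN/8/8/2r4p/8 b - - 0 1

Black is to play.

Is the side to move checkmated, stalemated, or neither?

Black to move; black king on h8.
In check: yes, from the white queen on d8.
King squares — g7: attacked by Nh5; h7: attacked by Re7; g8: attacked by Qd8.
Legal moves for Black: none.
In check with no legal moves → checkmate.

checkmate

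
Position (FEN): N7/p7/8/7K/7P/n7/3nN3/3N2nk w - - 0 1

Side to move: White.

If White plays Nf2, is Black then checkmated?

no

After Nf2: black king on h1; in check: yes, from the white knight on f2.
Black has 2 legal replies: Kh2, Kg2.
In check but a legal move exists → not checkmate.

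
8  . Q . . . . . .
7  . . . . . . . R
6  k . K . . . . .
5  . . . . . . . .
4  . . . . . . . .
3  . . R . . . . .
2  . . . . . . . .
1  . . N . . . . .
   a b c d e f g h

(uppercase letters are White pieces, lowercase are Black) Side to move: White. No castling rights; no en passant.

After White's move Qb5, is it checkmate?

After Qb5: black king on a6; in check: yes, from the white queen on b5.
King squares — a5: attacked by Qb5; b5: attacked by Kc6; b6: attacked by Qb5; a7: attacked by Rh7; b7: attacked by Qb5.
Black has no legal moves → checkmate.

yes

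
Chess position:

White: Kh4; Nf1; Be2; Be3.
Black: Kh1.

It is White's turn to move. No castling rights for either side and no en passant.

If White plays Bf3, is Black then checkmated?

After Bf3: black king on h1; in check: yes, from the white bishop on f3.
King squares — g1: attacked by Be3; g2: attacked by Bf3; h2: attacked by Nf1.
Black has no legal moves → checkmate.

yes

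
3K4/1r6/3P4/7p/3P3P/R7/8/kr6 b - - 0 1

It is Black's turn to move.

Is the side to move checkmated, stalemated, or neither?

Black to move; black king on a1.
In check: yes, from the white rook on a3.
King squares — b1: own rook; a2: attacked by Ra3; b2: available.
Legal moves for Black: Kb2.
Black is in check but has 1 legal move → neither.

neither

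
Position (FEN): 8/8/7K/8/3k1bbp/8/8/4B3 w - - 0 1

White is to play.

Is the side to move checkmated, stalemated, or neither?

neither

White to move; white king on h6.
In check: yes, from the black bishop on f4.
Legal moves for White: Kh7, Kg7, Kg6.
White is in check but has 3 legal moves → neither.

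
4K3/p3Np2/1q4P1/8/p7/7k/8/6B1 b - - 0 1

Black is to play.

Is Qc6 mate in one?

After Qc6: white king on e8; in check: yes, from the black queen on c6.
White has 4 legal replies: Kf8, Kd8, Kxf7, Nxc6.
In check but a legal move exists → not checkmate.

no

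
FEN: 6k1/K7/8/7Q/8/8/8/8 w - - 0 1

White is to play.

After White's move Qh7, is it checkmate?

After Qh7: black king on g8; in check: yes, from the white queen on h7.
Black has 2 legal replies: Kf8, Kxh7.
In check but a legal move exists → not checkmate.

no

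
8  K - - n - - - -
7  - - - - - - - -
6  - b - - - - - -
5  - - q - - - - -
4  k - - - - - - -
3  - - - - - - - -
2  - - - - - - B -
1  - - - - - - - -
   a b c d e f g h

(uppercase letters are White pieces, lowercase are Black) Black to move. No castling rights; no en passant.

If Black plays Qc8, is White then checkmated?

After Qc8: white king on a8; in check: yes, from the black queen on c8.
King squares — a7: attacked by Bb6; b7: attacked by Qc8; b8: attacked by Qc8.
White has no legal moves → checkmate.

yes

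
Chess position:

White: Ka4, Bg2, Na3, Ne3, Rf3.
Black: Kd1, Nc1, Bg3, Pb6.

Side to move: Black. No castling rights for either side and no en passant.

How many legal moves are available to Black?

Black to move; king on d1.
In check: yes, from the white knight on e3.
Legal moves: Ke2, Kd2, Ke1.
Count: 3.

3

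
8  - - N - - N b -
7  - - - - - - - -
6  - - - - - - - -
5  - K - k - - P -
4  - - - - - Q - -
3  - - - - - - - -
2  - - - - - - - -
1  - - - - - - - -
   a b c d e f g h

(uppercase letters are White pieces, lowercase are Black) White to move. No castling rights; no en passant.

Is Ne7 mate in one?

After Ne7: black king on d5; in check: yes, from the white knight on e7.
King squares — c4: attacked by Qf4; d4: attacked by Qf4; e4: attacked by Qf4; c5: attacked by Kb5; e5: attacked by Qf4; c6: attacked by Kb5; d6: attacked by Qf4; e6: attacked by Nf8.
Black has no legal moves → checkmate.

yes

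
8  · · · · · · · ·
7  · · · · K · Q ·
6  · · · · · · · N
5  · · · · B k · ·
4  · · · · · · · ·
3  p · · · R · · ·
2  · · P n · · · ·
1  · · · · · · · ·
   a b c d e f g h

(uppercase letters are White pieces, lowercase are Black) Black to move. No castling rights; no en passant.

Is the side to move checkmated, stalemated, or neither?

Black to move; black king on f5.
In check: yes, from the white knight on h6.
King squares — e4: attacked by Re3; f4: attacked by Be5; g4: attacked by Nh6; e5: attacked by Re3; g5: attacked by Qg7; e6: attacked by Ke7; f6: attacked by Be5; g6: attacked by Qg7.
Legal moves for Black: none.
In check with no legal moves → checkmate.

checkmate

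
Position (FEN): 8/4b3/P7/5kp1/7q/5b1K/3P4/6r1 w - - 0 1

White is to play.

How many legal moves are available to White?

0

White to move; king on h3.
In check: yes, from the black queen on h4.
Legal moves: none.
Count: 0.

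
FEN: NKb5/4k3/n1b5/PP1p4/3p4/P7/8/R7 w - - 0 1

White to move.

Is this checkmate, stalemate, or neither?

White to move; white king on b8.
In check: yes, from the black knight on a6.
King squares — a7: available; b7: attacked by Bc6; c7: attacked by Na6; a8: own knight; c8: available.
Legal moves for White: Kxc8, Ka7, bxa6.
White is in check but has 3 legal moves → neither.

neither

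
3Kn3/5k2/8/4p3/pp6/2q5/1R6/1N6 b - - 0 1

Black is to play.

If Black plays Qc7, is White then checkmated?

yes

After Qc7: white king on d8; in check: yes, from the black queen on c7.
King squares — c7: attacked by Ne8; d7: attacked by Qc7; e7: attacked by Qc7; c8: attacked by Qc7; e8: attacked by Kf7.
White has no legal moves → checkmate.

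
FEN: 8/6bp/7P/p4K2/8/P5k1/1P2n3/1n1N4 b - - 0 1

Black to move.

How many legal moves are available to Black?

Black to move; king on g3.
In check: no.
Legal moves: Bh8, Bf8, Bxh6, Bf6, Be5, Bd4, Bc3, Bxb2, Kh4, Kh3, Kf3, Kh2, Kg2, Nf4, Nd4+, Nec3, Ng1, Nc1, Nbc3, Nxa3, Nd2, a4.
Count: 22.

22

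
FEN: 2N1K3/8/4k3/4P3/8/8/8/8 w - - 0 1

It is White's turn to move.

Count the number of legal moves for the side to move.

White to move; king on e8.
In check: no.
Legal moves: Kf8, Kd8, Ne7, Na7, Nd6, Nb6.
Count: 6.

6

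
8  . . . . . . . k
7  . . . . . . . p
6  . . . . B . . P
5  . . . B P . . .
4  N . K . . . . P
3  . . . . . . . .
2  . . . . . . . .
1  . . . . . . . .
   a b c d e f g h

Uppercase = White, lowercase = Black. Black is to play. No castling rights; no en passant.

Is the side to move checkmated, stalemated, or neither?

stalemate

Black to move; black king on h8.
In check: no.
King squares — g7: attacked by Ph6; h7: own pawn; g8: attacked by Be6.
Legal moves for Black: none.
Not in check and no legal moves → stalemate.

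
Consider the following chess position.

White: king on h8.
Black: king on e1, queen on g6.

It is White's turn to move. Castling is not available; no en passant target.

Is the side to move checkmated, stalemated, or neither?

White to move; white king on h8.
In check: no.
King squares — g7: attacked by Qg6; h7: attacked by Qg6; g8: attacked by Qg6.
Legal moves for White: none.
Not in check and no legal moves → stalemate.

stalemate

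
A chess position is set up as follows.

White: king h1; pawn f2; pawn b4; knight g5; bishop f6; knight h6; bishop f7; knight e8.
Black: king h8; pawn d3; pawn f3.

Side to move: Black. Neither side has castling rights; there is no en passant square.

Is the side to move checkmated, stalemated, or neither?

Black to move; black king on h8.
In check: yes, from the white bishop on f6.
King squares — g7: attacked by Bf6; h7: attacked by Ng5; g8: attacked by Nh6.
Legal moves for Black: none.
In check with no legal moves → checkmate.

checkmate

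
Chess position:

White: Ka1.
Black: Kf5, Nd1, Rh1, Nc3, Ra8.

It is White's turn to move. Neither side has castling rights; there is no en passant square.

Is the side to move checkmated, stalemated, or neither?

checkmate

White to move; white king on a1.
In check: yes, from the black rook on a8.
King squares — b1: attacked by Nc3; a2: attacked by Nc3; b2: attacked by Nd1.
Legal moves for White: none.
In check with no legal moves → checkmate.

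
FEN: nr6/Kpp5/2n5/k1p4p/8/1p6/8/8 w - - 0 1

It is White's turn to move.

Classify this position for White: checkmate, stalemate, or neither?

checkmate

White to move; white king on a7.
In check: yes, from the black knight on c6.
King squares — a6: attacked by Ka5; b6: attacked by Ka5; b7: attacked by Rb8; a8: attacked by Rb8; b8: attacked by Nc6.
Legal moves for White: none.
In check with no legal moves → checkmate.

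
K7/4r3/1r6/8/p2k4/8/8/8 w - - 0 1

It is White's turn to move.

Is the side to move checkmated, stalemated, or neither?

stalemate

White to move; white king on a8.
In check: no.
King squares — a7: attacked by Re7; b7: attacked by Rb6; b8: attacked by Rb6.
Legal moves for White: none.
Not in check and no legal moves → stalemate.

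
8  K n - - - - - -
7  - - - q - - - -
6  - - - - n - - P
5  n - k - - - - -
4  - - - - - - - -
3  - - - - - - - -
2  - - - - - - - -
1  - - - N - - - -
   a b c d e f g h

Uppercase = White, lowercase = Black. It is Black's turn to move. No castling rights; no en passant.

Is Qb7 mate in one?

yes

After Qb7: white king on a8; in check: yes, from the black queen on b7.
King squares — a7: attacked by Qb7; b7: attacked by Na5; b8: attacked by Qb7.
White has no legal moves → checkmate.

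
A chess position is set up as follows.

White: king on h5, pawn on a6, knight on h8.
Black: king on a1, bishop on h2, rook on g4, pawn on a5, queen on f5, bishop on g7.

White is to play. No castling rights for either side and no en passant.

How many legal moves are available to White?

White to move; king on h5.
In check: yes, from the black queen on f5.
Legal moves: none.
Count: 0.

0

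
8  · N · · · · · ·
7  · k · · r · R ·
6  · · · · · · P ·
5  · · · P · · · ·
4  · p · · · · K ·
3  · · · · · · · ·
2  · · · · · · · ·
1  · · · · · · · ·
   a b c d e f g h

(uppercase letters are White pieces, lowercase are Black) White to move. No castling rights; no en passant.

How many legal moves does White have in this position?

White to move; king on g4.
In check: no.
Legal moves: Nd7, Nc6, Na6, Rg8, Rh7, Rf7, Rxe7+, Kh5, Kg5, Kf5, Kh4, Kf4, Kh3, Kg3, Kf3, d6.
Count: 16.

16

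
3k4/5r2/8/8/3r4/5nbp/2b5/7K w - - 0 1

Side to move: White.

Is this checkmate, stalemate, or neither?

White to move; white king on h1.
In check: no.
King squares — g1: attacked by Nf3; g2: attacked by Ph3; h2: attacked by Nf3.
Legal moves for White: none.
Not in check and no legal moves → stalemate.

stalemate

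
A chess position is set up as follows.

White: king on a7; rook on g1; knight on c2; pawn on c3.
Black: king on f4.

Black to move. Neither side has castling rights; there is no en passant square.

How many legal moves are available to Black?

4

Black to move; king on f4.
In check: no.
Legal moves: Kf5, Ke5, Ke4, Kf3.
Count: 4.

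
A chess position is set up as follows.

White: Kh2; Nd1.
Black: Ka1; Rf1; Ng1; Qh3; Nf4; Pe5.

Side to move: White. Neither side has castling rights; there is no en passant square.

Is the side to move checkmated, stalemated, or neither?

checkmate

White to move; white king on h2.
In check: yes, from the black queen on h3.
King squares — g1: attacked by Rf1; h1: attacked by Qh3; g2: attacked by Qh3; g3: attacked by Qh3; h3: attacked by Ng1.
Legal moves for White: none.
In check with no legal moves → checkmate.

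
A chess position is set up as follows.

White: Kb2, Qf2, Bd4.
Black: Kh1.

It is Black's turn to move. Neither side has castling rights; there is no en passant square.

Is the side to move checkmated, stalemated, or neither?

Black to move; black king on h1.
In check: no.
King squares — g1: attacked by Qf2; g2: attacked by Qf2; h2: attacked by Qf2.
Legal moves for Black: none.
Not in check and no legal moves → stalemate.

stalemate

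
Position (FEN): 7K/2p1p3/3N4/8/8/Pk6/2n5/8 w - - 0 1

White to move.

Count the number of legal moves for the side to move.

White to move; king on h8.
In check: no.
Legal moves: Kg8, Kh7, Kg7, Ne8, Nc8, Nf7, Nb7, Nf5, Nb5, Ne4, Nc4, a4.
Count: 12.

12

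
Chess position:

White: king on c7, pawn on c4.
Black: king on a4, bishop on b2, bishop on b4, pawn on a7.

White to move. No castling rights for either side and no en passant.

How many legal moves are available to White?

White to move; king on c7.
In check: no.
Legal moves: Kd8, Kc8, Kb8, Kd7, Kb7, Kc6, c5.
Count: 7.

7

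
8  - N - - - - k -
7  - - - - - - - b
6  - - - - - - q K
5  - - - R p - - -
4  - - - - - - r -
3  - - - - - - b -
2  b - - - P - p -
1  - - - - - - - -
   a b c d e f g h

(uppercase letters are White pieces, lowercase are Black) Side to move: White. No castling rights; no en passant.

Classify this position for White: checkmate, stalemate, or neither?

checkmate

White to move; white king on h6.
In check: yes, from the black queen on g6.
King squares — g5: attacked by Rg4; h5: attacked by Qg6; g6: attacked by Rg4; g7: attacked by Qg6; h7: attacked by Qg6.
Legal moves for White: none.
In check with no legal moves → checkmate.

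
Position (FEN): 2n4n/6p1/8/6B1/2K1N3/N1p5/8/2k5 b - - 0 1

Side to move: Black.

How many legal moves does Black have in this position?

Black to move; king on c1.
In check: yes, from the white bishop on g5.
Legal moves: Kb2, Kd1.
Count: 2.

2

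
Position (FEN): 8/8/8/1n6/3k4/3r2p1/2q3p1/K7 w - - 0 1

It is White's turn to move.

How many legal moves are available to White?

0

White to move; king on a1.
In check: no.
Legal moves: none.
Count: 0.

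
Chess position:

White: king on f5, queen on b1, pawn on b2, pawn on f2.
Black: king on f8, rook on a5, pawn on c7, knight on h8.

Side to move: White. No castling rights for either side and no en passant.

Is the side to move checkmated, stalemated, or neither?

neither

White to move; white king on f5.
In check: yes, from the black rook on a5.
Legal moves for White: Kf6, Ke6, Kg4, Kf4, Ke4.
White is in check but has 5 legal moves → neither.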